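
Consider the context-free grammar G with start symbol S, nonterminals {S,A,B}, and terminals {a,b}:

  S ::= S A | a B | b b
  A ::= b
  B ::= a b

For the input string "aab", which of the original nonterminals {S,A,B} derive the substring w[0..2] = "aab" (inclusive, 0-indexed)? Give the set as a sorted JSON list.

Convert to CNF:
  S -> S A | T0 B | T1 T1
  A -> b
  B -> T0 T1
  T0 -> a
  T1 -> b

CYK fill (cells [i..j] with 0 ≤ i ≤ j ≤ 2 only):
  cell(0,0) a: {T0}  orig:{}
  cell(1,1) a: {T0}  orig:{}
  cell(2,2) b: {A,T1}  orig:{A}
  cell(0,1) aa: ∅
  cell(1,2) ab: {B}
  cell(0,2) aab: {S}

Original NTs in T[0,2] deriving "aab": ["S"]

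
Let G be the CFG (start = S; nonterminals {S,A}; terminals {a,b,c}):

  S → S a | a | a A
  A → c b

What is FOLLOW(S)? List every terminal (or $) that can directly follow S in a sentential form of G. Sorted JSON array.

Compute FIRST by fixpoint:
iter 1:
  A via A→c b: +{c}
  S via S→a: +{a}
  FIRST[S]={a}  FIRST[A]={c}
iter 2: (stable)
  FIRST[S]={a}  FIRST[A]={c}

Compute FOLLOW by fixpoint:
FOLLOW(S) := {$}
iter 1:
  S→S a: FOLLOW(S) ⊇ FIRST(a) = {a}; new: +{a}
  S→a A: FOLLOW(A) ⊇ FOLLOW(S) ⊇ {$,a}; new: +{$,a}
  FOLLOW(S)={$,a}  FOLLOW(A)={$,a}
iter 2: (no change)
  FOLLOW(S)={$,a}  FOLLOW(A)={$,a}

FOLLOW(S) = ["$", "a"]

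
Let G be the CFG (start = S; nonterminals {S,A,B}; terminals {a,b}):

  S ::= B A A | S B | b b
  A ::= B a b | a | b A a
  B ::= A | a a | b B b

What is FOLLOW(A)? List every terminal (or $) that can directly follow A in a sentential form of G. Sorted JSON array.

FIRST sets, iterate to fixpoint:
iter 1:
  A via A→a: +{a}
  A via A→b A a: +{b}
  B via B→A: +{a,b}
  S via S→B A A: +{a,b}
  S: {a,b}  A: {a,b}  B: {a,b}
iter 2: (stable)
  S: {a,b}  A: {a,b}  B: {a,b}

FOLLOW sets:
FOLLOW(S) := {$}
pass 1:
  A→B a b: FOLLOW(B) ⊇ FIRST(a) = {a}; new: +{a}
  A→b A a: FOLLOW(A) ⊇ FIRST(a) = {a}; new: +{a}
  B→b B b: FOLLOW(B) ⊇ FIRST(b) = {b}; new: +{b}
  S→B A A: FOLLOW(A) ⊇ FIRST(A) = {a,b}; new: +{b}
  S→B A A: FOLLOW(A) ⊇ FOLLOW(S) ⊇ {$}; new: +{$}
  S→S B: FOLLOW(S) ⊇ FIRST(B) = {a,b}; new: +{a,b}
  S→S B: FOLLOW(B) ⊇ FOLLOW(S) ⊇ {$,a,b}; new: +{$}
  S: {$,a,b}  A: {$,a,b}  B: {$,a,b}
pass 2: — fixpoint
  S: {$,a,b}  A: {$,a,b}  B: {$,a,b}

FOLLOW(A) = ["$", "a", "b"]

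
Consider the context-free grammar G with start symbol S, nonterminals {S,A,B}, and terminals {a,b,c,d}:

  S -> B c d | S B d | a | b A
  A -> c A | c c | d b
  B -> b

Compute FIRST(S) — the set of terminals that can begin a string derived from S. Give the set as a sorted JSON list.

FIRST sets, iterate to fixpoint:
pass 1:
  A via A→c A: +{c}
  A via A→d b: +{d}
  B via B→b: +{b}
  S via S→B c d: +{b}
  S via S→a: +{a}
  FIRST[S]={a,b}  FIRST[A]={c,d}  FIRST[B]={b}
pass 2: done
  FIRST[S]={a,b}  FIRST[A]={c,d}  FIRST[B]={b}

FIRST(S) = ["a", "b"]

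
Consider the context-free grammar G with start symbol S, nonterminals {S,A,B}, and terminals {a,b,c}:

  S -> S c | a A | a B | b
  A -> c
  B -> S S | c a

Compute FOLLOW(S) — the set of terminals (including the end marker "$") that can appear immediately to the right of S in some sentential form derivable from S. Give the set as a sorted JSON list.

Compute FIRST by fixpoint:
round 1:
  A via A→c: +{c}
  B via B→c a: +{c}
  S via S→a A: +{a}
  S via S→b: +{b}
  FIRST(S)={a,b}  FIRST(A)={c}  FIRST(B)={c}
round 2:
  B via B→S S: +{a,b}
  FIRST(S)={a,b}  FIRST(A)={c}  FIRST(B)={a,b,c}
round 3: (stable)
  FIRST(S)={a,b}  FIRST(A)={c}  FIRST(B)={a,b,c}

FOLLOW iteration:
FOLLOW(S) := {$}
round 1:
  B→S S: FOLLOW(S) ⊇ FIRST(S) = {a,b}; new: +{a,b}
  S→S c: FOLLOW(S) ⊇ FIRST(c) = {c}; new: +{c}
  S→a A: FOLLOW(A) ⊇ FOLLOW(S) ⊇ {$,a,b,c}; new: +{$,a,b,c}
  S→a B: FOLLOW(B) ⊇ FOLLOW(S) ⊇ {$,a,b,c}; new: +{$,a,b,c}
  S: {$,a,b,c}  A: {$,a,b,c}  B: {$,a,b,c}
round 2: done
  S: {$,a,b,c}  A: {$,a,b,c}  B: {$,a,b,c}

FOLLOW(S) = ["$", "a", "b", "c"]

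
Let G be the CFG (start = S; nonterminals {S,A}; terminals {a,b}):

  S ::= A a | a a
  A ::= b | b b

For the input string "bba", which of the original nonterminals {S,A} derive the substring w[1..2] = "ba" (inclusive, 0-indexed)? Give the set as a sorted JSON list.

CNF form of G:
  S -> A T1 | T1 T1
  A -> T0 T0 | b
  T0 -> b
  T1 -> a

CYK fill, restricted to cells inside w[1..2]:
  T[1,1] 'b' = {A,T0}  orig:{A}
  T[2,2] 'a' = {T1}  orig:{}
  T[1,2] 'ba' = {S}

Original NTs in T[1,2] deriving "ba": ["S"]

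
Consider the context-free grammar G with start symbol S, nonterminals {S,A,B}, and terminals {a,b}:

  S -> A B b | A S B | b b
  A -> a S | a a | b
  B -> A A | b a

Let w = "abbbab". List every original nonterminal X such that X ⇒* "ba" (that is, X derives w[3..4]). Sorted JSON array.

CNF form of G:
  S -> A X2 | A X3 | T1 T1
  A -> T0 S | T0 T0 | b
  B -> A A | T1 T0
  T0 -> a
  T1 -> b
  X2 -> B T1
  X3 -> S B

CYK table (by increasing span) — only the sub-triangle for w[3..4]:
  T[3,3] 'b' = {A,T1}  orig:{A}
  T[4,4] 'a' = {T0}  orig:{}
  T[3,4] 'ba' = {B}

Original NTs in T[3,4] deriving "ba": ["B"]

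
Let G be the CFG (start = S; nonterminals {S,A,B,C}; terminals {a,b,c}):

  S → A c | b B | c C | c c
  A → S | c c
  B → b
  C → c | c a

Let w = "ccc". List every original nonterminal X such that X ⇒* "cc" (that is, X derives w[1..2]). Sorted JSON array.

CNF form of G:
  S -> A T0 | T0 C | T0 T0 | T1 B
  A -> A T0 | T0 C | T0 T0 | T1 B
  B -> b
  C -> T0 T2 | c
  T0 -> c
  T1 -> b
  T2 -> a

CYK table (by increasing span) (cells [i..j] with 1 ≤ i ≤ j ≤ 2 only):
  T[1,1] 'c' = {C,T0}  orig:{C}
  T[2,2] 'c' = {C,T0}  orig:{C}
  T[1,2] 'cc' = {A,S}

Original NTs in T[1,2] deriving "cc": ["A", "S"]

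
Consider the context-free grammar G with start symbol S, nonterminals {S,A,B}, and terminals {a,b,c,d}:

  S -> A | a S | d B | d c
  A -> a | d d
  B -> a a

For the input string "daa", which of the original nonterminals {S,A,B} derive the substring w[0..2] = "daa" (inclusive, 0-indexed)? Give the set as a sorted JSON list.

CNF form of G:
  S -> T0 B | T0 T0 | T0 T2 | T1 S | a
  A -> T0 T0 | a
  B -> T1 T1
  T0 -> d
  T1 -> a
  T2 -> c

CYK fill, restricted to cells inside w[0..2]:
  [0..0]={T0}  "d"  orig:{}
  [1..1]={A,S,T1}  "a"  orig:{A,S}
  [2..2]={A,S,T1}  "a"  orig:{A,S}
  [0..1]=∅  "da"
  [1..2]={B,S}  "aa"
  [0..2]={S}  "daa"

Original NTs in T[0,2] deriving "daa": ["S"]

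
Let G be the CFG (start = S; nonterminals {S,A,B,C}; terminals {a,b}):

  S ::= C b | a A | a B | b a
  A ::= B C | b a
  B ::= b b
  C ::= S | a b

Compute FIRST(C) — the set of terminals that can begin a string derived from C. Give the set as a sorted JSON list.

FIRST iteration:
iter 1:
  A via A→b a: +{b}
  B via B→b b: +{b}
  C via C→a b: +{a}
  S via S→C b: +{a}
  S via S→b a: +{b}
  S: {a,b}  A: {b}  B: {b}  C: {a}
iter 2:
  C via C→S: +{b}
  S: {a,b}  A: {b}  B: {b}  C: {a,b}
iter 3: (no change)
  S: {a,b}  A: {b}  B: {b}  C: {a,b}

FIRST(C) = ["a", "b"]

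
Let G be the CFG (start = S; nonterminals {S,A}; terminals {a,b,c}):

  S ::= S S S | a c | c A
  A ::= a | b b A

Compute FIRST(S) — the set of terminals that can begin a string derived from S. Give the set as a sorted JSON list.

FIRST iteration:
[1]
  A via A→a: +{a}
  A via A→b b A: +{b}
  S via S→a c: +{a}
  S via S→c A: +{c}
  S: {a,c}  A: {a,b}
[2] (no change)
  S: {a,c}  A: {a,b}

FIRST(S) = ["a", "c"]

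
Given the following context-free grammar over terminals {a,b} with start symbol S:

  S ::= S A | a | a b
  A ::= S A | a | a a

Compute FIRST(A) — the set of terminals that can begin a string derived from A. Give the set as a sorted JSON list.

FIRST iteration:
iter 1:
  A via A→a: +{a}
  S via S→a: +{a}
  FIRST(S)={a}  FIRST(A)={a}
iter 2: (no change)
  FIRST(S)={a}  FIRST(A)={a}

FIRST(A) = ["a"]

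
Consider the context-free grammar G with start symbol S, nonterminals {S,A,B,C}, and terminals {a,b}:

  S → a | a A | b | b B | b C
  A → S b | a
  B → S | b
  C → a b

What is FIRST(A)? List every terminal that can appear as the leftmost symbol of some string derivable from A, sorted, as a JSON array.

FIRST iteration:
round 1:
  A via A→a: +{a}
  B via B→b: +{b}
  C via C→a b: +{a}
  S via S→a: +{a}
  S via S→b: +{b}
  FIRST[S]={a,b}  FIRST[A]={a}  FIRST[B]={b}  FIRST[C]={a}
round 2:
  A via A→S b: +{b}
  B via B→S: +{a}
  FIRST[S]={a,b}  FIRST[A]={a,b}  FIRST[B]={a,b}  FIRST[C]={a}
round 3: (no change)
  FIRST[S]={a,b}  FIRST[A]={a,b}  FIRST[B]={a,b}  FIRST[C]={a}

FIRST(A) = ["a", "b"]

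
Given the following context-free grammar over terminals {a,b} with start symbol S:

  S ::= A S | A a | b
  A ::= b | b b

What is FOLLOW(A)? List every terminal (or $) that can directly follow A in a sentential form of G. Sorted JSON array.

FIRST iteration:
round 1:
  A via A→b: +{b}
  S via S→A S: +{b}
  S: {b}  A: {b}
round 2: (no change)
  S: {b}  A: {b}

FOLLOW iteration:
initialize: $ ∈ FOLLOW(S)
iter 1:
  S→A S: FOLLOW(A) ⊇ FIRST(S) = {b}; new: +{b}
  S→A a: FOLLOW(A) ⊇ FIRST(a) = {a}; new: +{a}
  S: {$}  A: {a,b}
iter 2: (no change)
  S: {$}  A: {a,b}

FOLLOW(A) = ["a", "b"]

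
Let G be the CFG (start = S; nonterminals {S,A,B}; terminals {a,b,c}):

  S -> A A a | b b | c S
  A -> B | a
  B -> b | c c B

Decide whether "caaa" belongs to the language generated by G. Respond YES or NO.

Convert to CNF:
  S -> A X5 | T0 S | T2 T2
  A -> T0 X3 | a | b
  B -> T0 X4 | b
  T0 -> c
  T1 -> a
  T2 -> b
  X3 -> T0 B
  X4 -> T0 B
  X5 -> A T1

CYK table (by increasing span):
  [0..0]={T0}  "c"  orig:{}
  [1..1]={A,T1}  "a"  orig:{A}
  [2..2]={A,T1}  "a"  orig:{A}
  [3..3]={A,T1}  "a"  orig:{A}
  [0..1]=∅  "ca"
  [1..2]={X5}  "aa"  orig:{}
  [2..3]={X5}  "aa"  orig:{}
  [0..2]=∅  "caa"
  [1..3]={S}  "aaa"
  [0..3]={S}  "caaa"

S ∈ T[0,3] ⇒ YES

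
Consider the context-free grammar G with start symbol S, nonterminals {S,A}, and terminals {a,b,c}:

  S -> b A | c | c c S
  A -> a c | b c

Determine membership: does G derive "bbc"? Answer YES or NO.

Convert to CNF:
  S -> T1 X3 | T2 A | c
  A -> T0 T1 | T2 T1
  T0 -> a
  T1 -> c
  T2 -> b
  X3 -> T1 S

CYK fill:
  T[0,0] 'b' = {T2}  orig:{}
  T[1,1] 'b' = {T2}  orig:{}
  T[2,2] 'c' = {S,T1}  orig:{S}
  T[0,1] 'bb' = ∅
  T[1,2] 'bc' = {A}
  T[0,2] 'bbc' = {S}

S ∈ T[0,2] ⇒ YES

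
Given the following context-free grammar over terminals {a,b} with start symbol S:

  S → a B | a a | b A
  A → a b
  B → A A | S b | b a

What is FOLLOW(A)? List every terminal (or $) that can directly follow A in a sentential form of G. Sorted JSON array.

FIRST iteration:
[1]
  A via A→a b: +{a}
  B via B→A A: +{a}
  B via B→b a: +{b}
  S via S→a B: +{a}
  S via S→b A: +{b}
  S: {a,b}  A: {a}  B: {a,b}
[2] (no change)
  S: {a,b}  A: {a}  B: {a,b}

FOLLOW iteration:
seed FOLLOW(S) with $
iter 1:
  B→A A: FOLLOW(A) ⊇ FIRST(A) = {a}; new: +{a}
  B→S b: FOLLOW(S) ⊇ FIRST(b) = {b}; new: +{b}
  S→a B: FOLLOW(B) ⊇ FOLLOW(S) ⊇ {$,b}; new: +{$,b}
  S→b A: FOLLOW(A) ⊇ FOLLOW(S) ⊇ {$,b}; new: +{$,b}
  FOLLOW(S)={$,b}  FOLLOW(A)={$,a,b}  FOLLOW(B)={$,b}
iter 2: — fixpoint
  FOLLOW(S)={$,b}  FOLLOW(A)={$,a,b}  FOLLOW(B)={$,b}

FOLLOW(A) = ["$", "a", "b"]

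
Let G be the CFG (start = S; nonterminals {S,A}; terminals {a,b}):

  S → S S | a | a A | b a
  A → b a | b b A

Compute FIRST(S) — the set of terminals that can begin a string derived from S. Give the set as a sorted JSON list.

FIRST iteration:
[1]
  A via A→b a: +{b}
  S via S→a: +{a}
  S via S→b a: +{b}
  FIRST(S)={a,b}  FIRST(A)={b}
[2] — fixpoint
  FIRST(S)={a,b}  FIRST(A)={b}

FIRST(S) = ["a", "b"]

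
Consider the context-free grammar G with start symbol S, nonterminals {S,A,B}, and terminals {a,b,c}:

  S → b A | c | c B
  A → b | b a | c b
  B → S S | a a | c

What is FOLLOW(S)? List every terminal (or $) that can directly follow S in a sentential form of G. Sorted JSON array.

FIRST sets, iterate to fixpoint:
pass 1:
  A via A→b: +{b}
  A via A→c b: +{c}
  B via B→a a: +{a}
  B via B→c: +{c}
  S via S→b A: +{b}
  S via S→c: +{c}
  FIRST(S)={b,c}  FIRST(A)={b,c}  FIRST(B)={a,c}
pass 2:
  B via B→S S: +{b}
  FIRST(S)={b,c}  FIRST(A)={b,c}  FIRST(B)={a,b,c}
pass 3: — fixpoint
  FIRST(S)={b,c}  FIRST(A)={b,c}  FIRST(B)={a,b,c}

Compute FOLLOW by fixpoint:
initialize: $ ∈ FOLLOW(S)
[1]
  B→S S: FOLLOW(S) ⊇ FIRST(S) = {b,c}; new: +{b,c}
  S→b A: FOLLOW(A) ⊇ FOLLOW(S) ⊇ {$,b,c}; new: +{$,b,c}
  S→c B: FOLLOW(B) ⊇ FOLLOW(S) ⊇ {$,b,c}; new: +{$,b,c}
  FOLLOW[S]={$,b,c}  FOLLOW[A]={$,b,c}  FOLLOW[B]={$,b,c}
[2] (stable)
  FOLLOW[S]={$,b,c}  FOLLOW[A]={$,b,c}  FOLLOW[B]={$,b,c}

FOLLOW(S) = ["$", "b", "c"]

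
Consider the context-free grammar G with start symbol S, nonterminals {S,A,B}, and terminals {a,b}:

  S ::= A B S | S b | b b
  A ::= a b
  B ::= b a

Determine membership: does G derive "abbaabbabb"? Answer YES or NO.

CNF form of G:
  S -> A X2 | S T1 | T1 T1
  A -> T0 T1
  B -> T1 T0
  T0 -> a
  T1 -> b
  X2 -> B S

CYK fill:
  cell(0,0) a: {T0}  orig:{}
  cell(1,1) b: {T1}  orig:{}
  cell(2,2) b: {T1}  orig:{}
  cell(3,3) a: {T0}  orig:{}
  cell(4,4) a: {T0}  orig:{}
  cell(5,5) b: {T1}  orig:{}
  cell(6,6) b: {T1}  orig:{}
  cell(7,7) a: {T0}  orig:{}
  cell(8,8) b: {T1}  orig:{}
  cell(9,9) b: {T1}  orig:{}
  cell(0,1) ab: {A}
  cell(1,2) bb: {S}
  cell(2,3) ba: {B}
  cell(3,4) aa: ∅
  cell(4,5) ab: {A}
  cell(5,6) bb: {S}
  cell(6,7) ba: {B}
  cell(7,8) ab: {A}
  cell(8,9) bb: {S}
  cell(0,2) abb: ∅
  cell(1,3) bba: ∅
  cell(2,4) baa: ∅
  cell(3,5) aab: ∅
  cell(4,6) abb: ∅
  cell(5,7) bba: ∅
  cell(6,8) bab: ∅
  cell(7,9) abb: ∅
  cell(0,3) abba: ∅
  cell(1,4) bbaa: ∅
  cell(2,5) baab: ∅
  cell(3,6) aabb: ∅
  cell(4,7) abba: ∅
  cell(5,8) bbab: ∅
  cell(6,9) babb: {X2}  orig:{}
  cell(0,4) abbaa: ∅
  cell(1,5) bbaab: ∅
  cell(2,6) baabb: ∅
  cell(3,7) aabba: ∅
  cell(4,8) abbab: ∅
  cell(5,9) bbabb: ∅
  cell(0,5) abbaab: ∅
  cell(1,6) bbaabb: ∅
  cell(2,7) baabba: ∅
  cell(3,8) aabbab: ∅
  cell(4,9) abbabb: {S}
  cell(0,6) abbaabb: ∅
  cell(1,7) bbaabba: ∅
  cell(2,8) baabbab: ∅
  cell(3,9) aabbabb: ∅
  cell(0,7) abbaabba: ∅
  cell(1,8) bbaabbab: ∅
  cell(2,9) baabbabb: {X2}  orig:{}
  cell(0,8) abbaabbab: ∅
  cell(1,9) bbaabbabb: ∅
  cell(0,9) abbaabbabb: {S}

S ∈ T[0,9] ⇒ YES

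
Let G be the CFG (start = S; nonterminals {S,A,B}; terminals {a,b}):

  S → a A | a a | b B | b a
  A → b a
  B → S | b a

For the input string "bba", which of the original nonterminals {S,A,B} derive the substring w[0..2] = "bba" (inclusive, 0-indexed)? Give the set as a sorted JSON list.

Convert to CNF:
  S -> T0 B | T0 T1 | T1 A | T1 T1
  A -> T0 T1
  B -> T0 B | T0 T1 | T1 A | T1 T1
  T0 -> b
  T1 -> a

CYK fill — only the sub-triangle for w[0..2]:
  T[0,0] 'b' = {T0}  orig:{}
  T[1,1] 'b' = {T0}  orig:{}
  T[2,2] 'a' = {T1}  orig:{}
  T[0,1] 'bb' = ∅
  T[1,2] 'ba' = {A,B,S}
  T[0,2] 'bba' = {B,S}

Original NTs in T[0,2] deriving "bba": ["B", "S"]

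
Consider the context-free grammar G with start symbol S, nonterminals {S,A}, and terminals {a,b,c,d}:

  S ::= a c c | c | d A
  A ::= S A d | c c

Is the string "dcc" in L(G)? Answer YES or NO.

Convert to CNF:
  S -> T0 A | T2 X4 | c
  A -> S X3 | T1 T1
  T0 -> d
  T1 -> c
  T2 -> a
  X3 -> A T0
  X4 -> T1 T1

Fill CYK table bottom-up:
  cell(0,0) d: {T0}  orig:{}
  cell(1,1) c: {S,T1}  orig:{S}
  cell(2,2) c: {S,T1}  orig:{S}
  cell(0,1) dc: ∅
  cell(1,2) cc: {A,X4}  orig:{A}
  cell(0,2) dcc: {S}

S ∈ T[0,2] ⇒ YES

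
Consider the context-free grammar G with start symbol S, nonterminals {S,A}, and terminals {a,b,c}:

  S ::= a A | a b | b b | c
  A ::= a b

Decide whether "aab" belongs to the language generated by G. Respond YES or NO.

Convert to CNF:
  S -> T0 A | T0 T1 | T1 T1 | c
  A -> T0 T1
  T0 -> a
  T1 -> b

Fill CYK table bottom-up:
  [0..0]={T0}  "a"  orig:{}
  [1..1]={T0}  "a"  orig:{}
  [2..2]={T1}  "b"  orig:{}
  [0..1]=∅  "aa"
  [1..2]={A,S}  "ab"
  [0..2]={S}  "aab"

S ∈ T[0,2] ⇒ YES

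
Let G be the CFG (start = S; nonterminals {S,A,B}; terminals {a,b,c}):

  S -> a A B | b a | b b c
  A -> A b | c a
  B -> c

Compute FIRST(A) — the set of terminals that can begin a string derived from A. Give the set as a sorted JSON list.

FIRST sets, iterate to fixpoint:
iter 1:
  A via A→c a: +{c}
  B via B→c: +{c}
  S via S→a A B: +{a}
  S via S→b a: +{b}
  FIRST[S]={a,b}  FIRST[A]={c}  FIRST[B]={c}
iter 2: (stable)
  FIRST[S]={a,b}  FIRST[A]={c}  FIRST[B]={c}

FIRST(A) = ["c"]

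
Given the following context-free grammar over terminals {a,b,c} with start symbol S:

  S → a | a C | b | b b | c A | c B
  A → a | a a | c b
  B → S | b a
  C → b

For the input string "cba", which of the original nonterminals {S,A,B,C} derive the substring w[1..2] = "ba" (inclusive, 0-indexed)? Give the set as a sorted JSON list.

Convert to CNF:
  S -> T0 C | T1 A | T1 B | T2 T2 | a | b
  A -> T0 T0 | T1 T2 | a
  B -> T0 C | T1 A | T1 B | T2 T0 | T2 T2 | a | b
  C -> b
  T0 -> a
  T1 -> c
  T2 -> b

Fill CYK table bottom-up, restricted to cells inside w[1..2]:
  cell(1,1) b: {B,C,S,T2}  orig:{B,C,S}
  cell(2,2) a: {A,B,S,T0}  orig:{A,B,S}
  cell(1,2) ba: {B}

Original NTs in T[1,2] deriving "ba": ["B"]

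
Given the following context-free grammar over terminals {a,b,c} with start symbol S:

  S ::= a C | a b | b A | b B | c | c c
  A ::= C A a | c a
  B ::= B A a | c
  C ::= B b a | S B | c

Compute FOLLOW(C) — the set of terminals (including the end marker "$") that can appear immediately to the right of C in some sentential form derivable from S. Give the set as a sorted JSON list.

FIRST iteration:
round 1:
  A via A→c a: +{c}
  B via B→c: +{c}
  C via C→B b a: +{c}
  S via S→a C: +{a}
  S via S→b A: +{b}
  S via S→c: +{c}
  FIRST[S]={a,b,c}  FIRST[A]={c}  FIRST[B]={c}  FIRST[C]={c}
round 2:
  C via C→S B: +{a,b}
  FIRST[S]={a,b,c}  FIRST[A]={c}  FIRST[B]={c}  FIRST[C]={a,b,c}
round 3:
  A via A→C A a: +{a,b}
  FIRST[S]={a,b,c}  FIRST[A]={a,b,c}  FIRST[B]={c}  FIRST[C]={a,b,c}
round 4: — fixpoint
  FIRST[S]={a,b,c}  FIRST[A]={a,b,c}  FIRST[B]={c}  FIRST[C]={a,b,c}

FOLLOW sets:
initialize: $ ∈ FOLLOW(S)
round 1:
  A→C A a: FOLLOW(C) ⊇ FIRST(A) = {a,b,c}; new: +{a,b,c}
  A→C A a: FOLLOW(A) ⊇ FIRST(a) = {a}; new: +{a}
  B→B A a: FOLLOW(B) ⊇ FIRST(A) = {a,b,c}; new: +{a,b,c}
  C→S B: FOLLOW(S) ⊇ FIRST(B) = {c}; new: +{c}
  S→a C: FOLLOW(C) ⊇ FOLLOW(S) ⊇ {$,c}; new: +{$}
  S→b A: FOLLOW(A) ⊇ FOLLOW(S) ⊇ {$,c}; new: +{$,c}
  S→b B: FOLLOW(B) ⊇ FOLLOW(S) ⊇ {$,c}; new: +{$}
  FOLLOW(S)={$,c}  FOLLOW(A)={$,a,c}  FOLLOW(B)={$,a,b,c}  FOLLOW(C)={$,a,b,c}
round 2: (stable)
  FOLLOW(S)={$,c}  FOLLOW(A)={$,a,c}  FOLLOW(B)={$,a,b,c}  FOLLOW(C)={$,a,b,c}

FOLLOW(C) = ["$", "a", "b", "c"]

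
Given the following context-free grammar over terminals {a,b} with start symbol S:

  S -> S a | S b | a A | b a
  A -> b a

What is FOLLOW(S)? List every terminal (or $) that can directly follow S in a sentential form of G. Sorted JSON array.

FIRST sets, iterate to fixpoint:
[1]
  A via A→b a: +{b}
  S via S→a A: +{a}
  S via S→b a: +{b}
  S: {a,b}  A: {b}
[2] — fixpoint
  S: {a,b}  A: {b}

FOLLOW sets:
FOLLOW(S) := {$}
round 1:
  S→S a: FOLLOW(S) ⊇ FIRST(a) = {a}; new: +{a}
  S→S b: FOLLOW(S) ⊇ FIRST(b) = {b}; new: +{b}
  S→a A: FOLLOW(A) ⊇ FOLLOW(S) ⊇ {$,a,b}; new: +{$,a,b}
  FOLLOW[S]={$,a,b}  FOLLOW[A]={$,a,b}
round 2: done
  FOLLOW[S]={$,a,b}  FOLLOW[A]={$,a,b}

FOLLOW(S) = ["$", "a", "b"]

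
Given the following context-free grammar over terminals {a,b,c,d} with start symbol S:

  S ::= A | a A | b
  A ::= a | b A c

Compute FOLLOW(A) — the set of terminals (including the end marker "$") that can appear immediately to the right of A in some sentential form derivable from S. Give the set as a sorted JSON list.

Compute FIRST by fixpoint:
iter 1:
  A via A→a: +{a}
  A via A→b A c: +{b}
  S via S→A: +{a,b}
  S: {a,b}  A: {a,b}
iter 2: (stable)
  S: {a,b}  A: {a,b}

Compute FOLLOW by fixpoint:
seed FOLLOW(S) with $
pass 1:
  A→b A c: FOLLOW(A) ⊇ FIRST(c) = {c}; new: +{c}
  S→A: FOLLOW(A) ⊇ FOLLOW(S) ⊇ {$}; new: +{$}
  FOLLOW(S)={$}  FOLLOW(A)={$,c}
pass 2: (stable)
  FOLLOW(S)={$}  FOLLOW(A)={$,c}

FOLLOW(A) = ["$", "c"]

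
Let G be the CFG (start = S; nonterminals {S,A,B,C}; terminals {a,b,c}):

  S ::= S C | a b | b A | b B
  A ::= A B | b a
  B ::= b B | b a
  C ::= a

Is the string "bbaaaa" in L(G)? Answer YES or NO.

Convert to CNF:
  S -> S C | T0 A | T0 B | T1 T0
  A -> A B | T0 T1
  B -> T0 B | T0 T1
  C -> a
  T0 -> b
  T1 -> a

CYK table (by increasing span):
  T[0,0] 'b' = {T0}  orig:{}
  T[1,1] 'b' = {T0}  orig:{}
  T[2,2] 'a' = {C,T1}  orig:{C}
  T[3,3] 'a' = {C,T1}  orig:{C}
  T[4,4] 'a' = {C,T1}  orig:{C}
  T[5,5] 'a' = {C,T1}  orig:{C}
  T[0,1] 'bb' = ∅
  T[1,2] 'ba' = {A,B}
  T[2,3] 'aa' = ∅
  T[3,4] 'aa' = ∅
  T[4,5] 'aa' = ∅
  T[0,2] 'bba' = {B,S}
  T[1,3] 'baa' = ∅
  T[2,4] 'aaa' = ∅
  T[3,5] 'aaa' = ∅
  T[0,3] 'bbaa' = {S}
  T[1,4] 'baaa' = ∅
  T[2,5] 'aaaa' = ∅
  T[0,4] 'bbaaa' = {S}
  T[1,5] 'baaaa' = ∅
  T[0,5] 'bbaaaa' = {S}

S ∈ T[0,5] ⇒ YES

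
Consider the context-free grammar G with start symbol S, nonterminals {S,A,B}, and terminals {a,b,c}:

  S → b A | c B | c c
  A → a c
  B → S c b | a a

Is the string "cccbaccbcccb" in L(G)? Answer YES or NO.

Convert to CNF:
  S -> T1 B | T1 T1 | T2 A
  A -> T0 T1
  B -> S X3 | T0 T0
  T0 -> a
  T1 -> c
  T2 -> b
  X3 -> T1 T2

CYK fill:
  cell(0,0) c: {T1}  orig:{}
  cell(1,1) c: {T1}  orig:{}
  cell(2,2) c: {T1}  orig:{}
  cell(3,3) b: {T2}  orig:{}
  cell(4,4) a: {T0}  orig:{}
  cell(5,5) c: {T1}  orig:{}
  cell(6,6) c: {T1}  orig:{}
  cell(7,7) b: {T2}  orig:{}
  cell(8,8) c: {T1}  orig:{}
  cell(9,9) c: {T1}  orig:{}
  cell(10,10) c: {T1}  orig:{}
  cell(11,11) b: {T2}  orig:{}
  cell(0,1) cc: {S}
  cell(1,2) cc: {S}
  cell(2,3) cb: {X3}  orig:{}
  cell(3,4) ba: ∅
  cell(4,5) ac: {A}
  cell(5,6) cc: {S}
  cell(6,7) cb: {X3}  orig:{}
  cell(7,8) bc: ∅
  cell(8,9) cc: {S}
  cell(9,10) cc: {S}
  cell(10,11) cb: {X3}  orig:{}
  cell(0,2) ccc: ∅
  cell(1,3) ccb: ∅
  cell(2,4) cba: ∅
  cell(3,5) bac: {S}
  cell(4,6) acc: ∅
  cell(5,7) ccb: ∅
  cell(6,8) cbc: ∅
  cell(7,9) bcc: ∅
  cell(8,10) ccc: ∅
  cell(9,11) ccb: ∅
  cell(0,3) cccb: {B}
  cell(1,4) ccba: ∅
  cell(2,5) cbac: ∅
  cell(3,6) bacc: ∅
  cell(4,7) accb: ∅
  cell(5,8) ccbc: ∅
  cell(6,9) cbcc: ∅
  cell(7,10) bccc: ∅
  cell(8,11) cccb: {B}
  cell(0,4) cccba: ∅
  cell(1,5) ccbac: ∅
  cell(2,6) cbacc: ∅
  cell(3,7) baccb: {B}
  cell(4,8) accbc: ∅
  cell(5,9) ccbcc: ∅
  cell(6,10) cbccc: ∅
  cell(7,11) bcccb: ∅
  cell(0,5) cccbac: ∅
  cell(1,6) ccbacc: ∅
  cell(2,7) cbaccb: {S}
  cell(3,8) baccbc: ∅
  cell(4,9) accbcc: ∅
  cell(5,10) ccbccc: ∅
  cell(6,11) cbcccb: ∅
  cell(0,6) cccbacc: ∅
  cell(1,7) ccbaccb: ∅
  cell(2,8) cbaccbc: ∅
  cell(3,9) baccbcc: ∅
  cell(4,10) accbccc: ∅
  cell(5,11) ccbcccb: ∅
  cell(0,7) cccbaccb: ∅
  cell(1,8) ccbaccbc: ∅
  cell(2,9) cbaccbcc: ∅
  cell(3,10) baccbccc: ∅
  cell(4,11) accbcccb: ∅
  cell(0,8) cccbaccbc: ∅
  cell(1,9) ccbaccbcc: ∅
  cell(2,10) cbaccbccc: ∅
  cell(3,11) baccbcccb: ∅
  cell(0,9) cccbaccbcc: ∅
  cell(1,10) ccbaccbccc: ∅
  cell(2,11) cbaccbcccb: ∅
  cell(0,10) cccbaccbccc: ∅
  cell(1,11) ccbaccbcccb: ∅
  cell(0,11) cccbaccbcccb: ∅

S ∉ T[0,11] ⇒ NO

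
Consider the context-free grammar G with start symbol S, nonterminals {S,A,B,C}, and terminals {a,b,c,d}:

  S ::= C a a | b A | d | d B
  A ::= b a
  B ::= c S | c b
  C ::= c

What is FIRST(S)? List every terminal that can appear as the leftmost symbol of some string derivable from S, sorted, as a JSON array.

FIRST iteration:
round 1:
  A via A→b a: +{b}
  B via B→c S: +{c}
  C via C→c: +{c}
  S via S→C a a: +{c}
  S via S→b A: +{b}
  S via S→d: +{d}
  FIRST(S)={b,c,d}  FIRST(A)={b}  FIRST(B)={c}  FIRST(C)={c}
round 2: (stable)
  FIRST(S)={b,c,d}  FIRST(A)={b}  FIRST(B)={c}  FIRST(C)={c}

FIRST(S) = ["b", "c", "d"]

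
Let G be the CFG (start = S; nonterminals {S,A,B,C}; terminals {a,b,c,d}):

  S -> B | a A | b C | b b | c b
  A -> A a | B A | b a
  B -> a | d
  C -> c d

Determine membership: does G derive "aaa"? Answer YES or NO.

Convert to CNF:
  S -> T0 A | T1 C | T1 T1 | T2 T1 | a | d
  A -> A T0 | B A | T1 T0
  B -> a | d
  C -> T2 T3
  T0 -> a
  T1 -> b
  T2 -> c
  T3 -> d

Fill CYK table bottom-up:
  [0..0]={B,S,T0}  "a"  orig:{B,S}
  [1..1]={B,S,T0}  "a"  orig:{B,S}
  [2..2]={B,S,T0}  "a"  orig:{B,S}
  [0..1]=∅  "aa"
  [1..2]=∅  "aa"
  [0..2]=∅  "aaa"

S ∉ T[0,2] ⇒ NO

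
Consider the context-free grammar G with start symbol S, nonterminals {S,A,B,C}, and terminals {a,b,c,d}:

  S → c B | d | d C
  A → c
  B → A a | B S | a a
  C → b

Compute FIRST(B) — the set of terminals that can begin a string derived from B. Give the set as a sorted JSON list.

FIRST iteration:
round 1:
  A via A→c: +{c}
  B via B→A a: +{c}
  B via B→a a: +{a}
  C via C→b: +{b}
  S via S→c B: +{c}
  S via S→d: +{d}
  FIRST(S)={c,d}  FIRST(A)={c}  FIRST(B)={a,c}  FIRST(C)={b}
round 2: — fixpoint
  FIRST(S)={c,d}  FIRST(A)={c}  FIRST(B)={a,c}  FIRST(C)={b}

FIRST(B) = ["a", "c"]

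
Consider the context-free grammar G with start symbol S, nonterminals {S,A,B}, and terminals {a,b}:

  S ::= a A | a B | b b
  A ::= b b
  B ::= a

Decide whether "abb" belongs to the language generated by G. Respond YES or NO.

CNF form of G:
  S -> T0 T0 | T1 A | T1 B
  A -> T0 T0
  B -> a
  T0 -> b
  T1 -> a

CYK table (by increasing span):
  cell(0,0) a: {B,T1}  orig:{B}
  cell(1,1) b: {T0}  orig:{}
  cell(2,2) b: {T0}  orig:{}
  cell(0,1) ab: ∅
  cell(1,2) bb: {A,S}
  cell(0,2) abb: {S}

S ∈ T[0,2] ⇒ YES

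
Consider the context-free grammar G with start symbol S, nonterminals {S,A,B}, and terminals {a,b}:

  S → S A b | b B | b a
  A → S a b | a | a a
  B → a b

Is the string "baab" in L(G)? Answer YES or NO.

Convert to CNF:
  S -> S X3 | T1 B | T1 T0
  A -> S X2 | T0 T0 | a
  B -> T0 T1
  T0 -> a
  T1 -> b
  X2 -> T0 T1
  X3 -> A T1

Fill CYK table bottom-up:
  [0..0]={T1}  "b"  orig:{}
  [1..1]={A,T0}  "a"  orig:{A}
  [2..2]={A,T0}  "a"  orig:{A}
  [3..3]={T1}  "b"  orig:{}
  [0..1]={S}  "ba"
  [1..2]={A}  "aa"
  [2..3]={B,X2,X3}  "ab"  orig:{B}
  [0..2]=∅  "baa"
  [1..3]={X3}  "aab"  orig:{}
  [0..3]={A,S}  "baab"

S ∈ T[0,3] ⇒ YES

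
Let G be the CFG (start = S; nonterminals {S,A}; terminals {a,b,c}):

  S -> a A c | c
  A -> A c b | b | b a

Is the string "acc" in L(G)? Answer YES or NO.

Convert to CNF:
  S -> T2 X4 | c
  A -> A X3 | T1 T2 | b
  T0 -> c
  T1 -> b
  T2 -> a
  X3 -> T0 T1
  X4 -> A T0

CYK table (by increasing span):
  cell(0,0) a: {T2}  orig:{}
  cell(1,1) c: {S,T0}  orig:{S}
  cell(2,2) c: {S,T0}  orig:{S}
  cell(0,1) ac: ∅
  cell(1,2) cc: ∅
  cell(0,2) acc: ∅

S ∉ T[0,2] ⇒ NO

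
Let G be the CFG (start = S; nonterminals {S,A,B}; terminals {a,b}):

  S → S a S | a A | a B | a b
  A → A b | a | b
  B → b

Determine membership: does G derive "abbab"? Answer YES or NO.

Convert to CNF:
  S -> S X2 | T1 A | T1 B | T1 T0
  A -> A T0 | a | b
  B -> b
  T0 -> b
  T1 -> a
  X2 -> T1 S

Fill CYK table bottom-up:
  T[0,0] 'a' = {A,T1}  orig:{A}
  T[1,1] 'b' = {A,B,T0}  orig:{A,B}
  T[2,2] 'b' = {A,B,T0}  orig:{A,B}
  T[3,3] 'a' = {A,T1}  orig:{A}
  T[4,4] 'b' = {A,B,T0}  orig:{A,B}
  T[0,1] 'ab' = {A,S}
  T[1,2] 'bb' = {A}
  T[2,3] 'ba' = ∅
  T[3,4] 'ab' = {A,S}
  T[0,2] 'abb' = {A,S}
  T[1,3] 'bba' = ∅
  T[2,4] 'bab' = ∅
  T[0,3] 'abba' = ∅
  T[1,4] 'bbab' = ∅
  T[0,4] 'abbab' = ∅

S ∉ T[0,4] ⇒ NO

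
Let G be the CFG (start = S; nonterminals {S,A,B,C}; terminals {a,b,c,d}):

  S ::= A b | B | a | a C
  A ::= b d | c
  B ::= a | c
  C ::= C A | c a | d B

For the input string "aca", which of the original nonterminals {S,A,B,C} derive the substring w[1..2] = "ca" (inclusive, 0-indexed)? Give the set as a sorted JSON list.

CNF form of G:
  S -> A T0 | T3 C | a | c
  A -> T0 T1 | c
  B -> a | c
  C -> C A | T1 B | T2 T3
  T0 -> b
  T1 -> d
  T2 -> c
  T3 -> a

CYK table (by increasing span) (cells [i..j] with 1 ≤ i ≤ j ≤ 2 only):
  T[1,1] 'c' = {A,B,S,T2}  orig:{A,B,S}
  T[2,2] 'a' = {B,S,T3}  orig:{B,S}
  T[1,2] 'ca' = {C}

Original NTs in T[1,2] deriving "ca": ["C"]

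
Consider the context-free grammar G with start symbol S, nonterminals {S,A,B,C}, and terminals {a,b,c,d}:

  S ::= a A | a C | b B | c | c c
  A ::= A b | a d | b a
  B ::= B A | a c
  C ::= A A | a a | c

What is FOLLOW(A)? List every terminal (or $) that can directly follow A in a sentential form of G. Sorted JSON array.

FIRST sets, iterate to fixpoint:
[1]
  A via A→a d: +{a}
  A via A→b a: +{b}
  B via B→a c: +{a}
  C via C→A A: +{a,b}
  C via C→c: +{c}
  S via S→a A: +{a}
  S via S→b B: +{b}
  S via S→c: +{c}
  S: {a,b,c}  A: {a,b}  B: {a}  C: {a,b,c}
[2] — fixpoint
  S: {a,b,c}  A: {a,b}  B: {a}  C: {a,b,c}

Compute FOLLOW by fixpoint:
FOLLOW(S) := {$}
pass 1:
  A→A b: FOLLOW(A) ⊇ FIRST(b) = {b}; new: +{b}
  B→B A: FOLLOW(B) ⊇ FIRST(A) = {a,b}; new: +{a,b}
  B→B A: FOLLOW(A) ⊇ FOLLOW(B) ⊇ {a,b}; new: +{a}
  S→a A: FOLLOW(A) ⊇ FOLLOW(S) ⊇ {$}; new: +{$}
  S→a C: FOLLOW(C) ⊇ FOLLOW(S) ⊇ {$}; new: +{$}
  S→b B: FOLLOW(B) ⊇ FOLLOW(S) ⊇ {$}; new: +{$}
  S: {$}  A: {$,a,b}  B: {$,a,b}  C: {$}
pass 2: (stable)
  S: {$}  A: {$,a,b}  B: {$,a,b}  C: {$}

FOLLOW(A) = ["$", "a", "b"]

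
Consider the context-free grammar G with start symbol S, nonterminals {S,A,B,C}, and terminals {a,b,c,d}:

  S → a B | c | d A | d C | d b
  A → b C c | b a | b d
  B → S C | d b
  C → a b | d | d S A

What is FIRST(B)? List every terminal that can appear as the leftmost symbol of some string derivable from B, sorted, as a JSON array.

FIRST sets, iterate to fixpoint:
[1]
  A via A→b C c: +{b}
  B via B→d b: +{d}
  C via C→a b: +{a}
  C via C→d: +{d}
  S via S→a B: +{a}
  S via S→c: +{c}
  S via S→d A: +{d}
  S: {a,c,d}  A: {b}  B: {d}  C: {a,d}
[2]
  B via B→S C: +{a,c}
  S: {a,c,d}  A: {b}  B: {a,c,d}  C: {a,d}
[3] (no change)
  S: {a,c,d}  A: {b}  B: {a,c,d}  C: {a,d}

FIRST(B) = ["a", "c", "d"]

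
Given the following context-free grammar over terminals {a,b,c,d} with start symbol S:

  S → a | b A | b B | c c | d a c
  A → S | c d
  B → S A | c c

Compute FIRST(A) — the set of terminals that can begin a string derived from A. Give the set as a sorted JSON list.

Compute FIRST by fixpoint:
[1]
  A via A→c d: +{c}
  B via B→c c: +{c}
  S via S→a: +{a}
  S via S→b A: +{b}
  S via S→c c: +{c}
  S via S→d a c: +{d}
  FIRST(S)={a,b,c,d}  FIRST(A)={c}  FIRST(B)={c}
[2]
  A via A→S: +{a,b,d}
  B via B→S A: +{a,b,d}
  FIRST(S)={a,b,c,d}  FIRST(A)={a,b,c,d}  FIRST(B)={a,b,c,d}
[3] (no change)
  FIRST(S)={a,b,c,d}  FIRST(A)={a,b,c,d}  FIRST(B)={a,b,c,d}

FIRST(A) = ["a", "b", "c", "d"]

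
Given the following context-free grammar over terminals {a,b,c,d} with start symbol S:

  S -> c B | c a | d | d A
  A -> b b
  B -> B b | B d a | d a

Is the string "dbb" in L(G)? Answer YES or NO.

CNF form of G:
  S -> T1 A | T3 B | T3 T2 | d
  A -> T0 T0
  B -> B T0 | B X4 | T1 T2
  T0 -> b
  T1 -> d
  T2 -> a
  T3 -> c
  X4 -> T1 T2

CYK table (by increasing span):
  T[0,0] 'd' = {S,T1}  orig:{S}
  T[1,1] 'b' = {T0}  orig:{}
  T[2,2] 'b' = {T0}  orig:{}
  T[0,1] 'db' = ∅
  T[1,2] 'bb' = {A}
  T[0,2] 'dbb' = {S}

S ∈ T[0,2] ⇒ YES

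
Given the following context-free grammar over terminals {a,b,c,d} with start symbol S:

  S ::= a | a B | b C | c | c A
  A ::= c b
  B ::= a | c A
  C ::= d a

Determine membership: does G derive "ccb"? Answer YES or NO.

CNF form of G:
  S -> T0 A | T1 C | T3 B | a | c
  A -> T0 T1
  B -> T0 A | a
  C -> T2 T3
  T0 -> c
  T1 -> b
  T2 -> d
  T3 -> a

Fill CYK table bottom-up:
  T[0,0] 'c' = {S,T0}  orig:{S}
  T[1,1] 'c' = {S,T0}  orig:{S}
  T[2,2] 'b' = {T1}  orig:{}
  T[0,1] 'cc' = ∅
  T[1,2] 'cb' = {A}
  T[0,2] 'ccb' = {B,S}

S ∈ T[0,2] ⇒ YES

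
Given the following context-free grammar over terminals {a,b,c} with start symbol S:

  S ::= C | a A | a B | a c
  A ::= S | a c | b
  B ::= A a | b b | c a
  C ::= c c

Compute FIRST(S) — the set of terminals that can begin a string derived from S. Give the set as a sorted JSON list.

Compute FIRST by fixpoint:
[1]
  A via A→a c: +{a}
  A via A→b: +{b}
  B via B→A a: +{a,b}
  B via B→c a: +{c}
  C via C→c c: +{c}
  S via S→C: +{c}
  S via S→a A: +{a}
  FIRST[S]={a,c}  FIRST[A]={a,b}  FIRST[B]={a,b,c}  FIRST[C]={c}
[2]
  A via A→S: +{c}
  FIRST[S]={a,c}  FIRST[A]={a,b,c}  FIRST[B]={a,b,c}  FIRST[C]={c}
[3] (no change)
  FIRST[S]={a,c}  FIRST[A]={a,b,c}  FIRST[B]={a,b,c}  FIRST[C]={c}

FIRST(S) = ["a", "c"]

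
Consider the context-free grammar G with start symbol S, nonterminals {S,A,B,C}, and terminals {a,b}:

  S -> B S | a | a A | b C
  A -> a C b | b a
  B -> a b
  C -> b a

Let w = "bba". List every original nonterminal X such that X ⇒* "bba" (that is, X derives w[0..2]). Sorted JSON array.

CNF form of G:
  S -> B S | T0 A | T1 C | a
  A -> T0 X2 | T1 T0
  B -> T0 T1
  C -> T1 T0
  T0 -> a
  T1 -> b
  X2 -> C T1

CYK table (by increasing span) (cells [i..j] with 0 ≤ i ≤ j ≤ 2 only):
  [0..0]={T1}  "b"  orig:{}
  [1..1]={T1}  "b"  orig:{}
  [2..2]={S,T0}  "a"  orig:{S}
  [0..1]=∅  "bb"
  [1..2]={A,C}  "ba"
  [0..2]={S}  "bba"

Original NTs in T[0,2] deriving "bba": ["S"]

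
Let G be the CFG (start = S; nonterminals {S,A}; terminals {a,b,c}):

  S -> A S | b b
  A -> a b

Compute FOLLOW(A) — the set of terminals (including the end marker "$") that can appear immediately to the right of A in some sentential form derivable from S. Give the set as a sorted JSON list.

FIRST sets, iterate to fixpoint:
iter 1:
  A via A→a b: +{a}
  S via S→A S: +{a}
  S via S→b b: +{b}
  FIRST(S)={a,b}  FIRST(A)={a}
iter 2: done
  FIRST(S)={a,b}  FIRST(A)={a}

FOLLOW iteration:
initialize: $ ∈ FOLLOW(S)
round 1:
  S→A S: FOLLOW(A) ⊇ FIRST(S) = {a,b}; new: +{a,b}
  S: {$}  A: {a,b}
round 2: (no change)
  S: {$}  A: {a,b}

FOLLOW(A) = ["a", "b"]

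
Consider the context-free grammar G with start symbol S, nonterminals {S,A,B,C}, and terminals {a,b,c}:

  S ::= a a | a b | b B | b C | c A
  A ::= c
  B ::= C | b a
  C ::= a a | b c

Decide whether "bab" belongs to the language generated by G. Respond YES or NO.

Convert to CNF:
  S -> T0 T0 | T0 T1 | T1 B | T1 C | T2 A
  A -> c
  B -> T0 T0 | T1 T0 | T1 T2
  C -> T0 T0 | T1 T2
  T0 -> a
  T1 -> b
  T2 -> c

CYK table (by increasing span):
  cell(0,0) b: {T1}  orig:{}
  cell(1,1) a: {T0}  orig:{}
  cell(2,2) b: {T1}  orig:{}
  cell(0,1) ba: {B}
  cell(1,2) ab: {S}
  cell(0,2) bab: ∅

S ∉ T[0,2] ⇒ NO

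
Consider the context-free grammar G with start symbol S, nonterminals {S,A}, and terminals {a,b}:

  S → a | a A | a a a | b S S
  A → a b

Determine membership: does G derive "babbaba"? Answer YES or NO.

Convert to CNF:
  S -> T0 A | T0 X2 | T1 X3 | a
  A -> T0 T1
  T0 -> a
  T1 -> b
  X2 -> T0 T0
  X3 -> S S

Fill CYK table bottom-up:
  T[0,0] 'b' = {T1}  orig:{}
  T[1,1] 'a' = {S,T0}  orig:{S}
  T[2,2] 'b' = {T1}  orig:{}
  T[3,3] 'b' = {T1}  orig:{}
  T[4,4] 'a' = {S,T0}  orig:{S}
  T[5,5] 'b' = {T1}  orig:{}
  T[6,6] 'a' = {S,T0}  orig:{S}
  T[0,1] 'ba' = ∅
  T[1,2] 'ab' = {A}
  T[2,3] 'bb' = ∅
  T[3,4] 'ba' = ∅
  T[4,5] 'ab' = {A}
  T[5,6] 'ba' = ∅
  T[0,2] 'bab' = ∅
  T[1,3] 'abb' = ∅
  T[2,4] 'bba' = ∅
  T[3,5] 'bab' = ∅
  T[4,6] 'aba' = ∅
  T[0,3] 'babb' = ∅
  T[1,4] 'abba' = ∅
  T[2,5] 'bbab' = ∅
  T[3,6] 'baba' = ∅
  T[0,4] 'babba' = ∅
  T[1,5] 'abbab' = ∅
  T[2,6] 'bbaba' = ∅
  T[0,5] 'babbab' = ∅
  T[1,6] 'abbaba' = ∅
  T[0,6] 'babbaba' = ∅

S ∉ T[0,6] ⇒ NO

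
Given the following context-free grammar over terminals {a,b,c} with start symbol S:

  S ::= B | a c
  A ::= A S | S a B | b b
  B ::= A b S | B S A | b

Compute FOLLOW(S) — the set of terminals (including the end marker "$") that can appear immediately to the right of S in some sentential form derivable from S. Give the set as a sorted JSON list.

Compute FIRST by fixpoint:
pass 1:
  A via A→b b: +{b}
  B via B→A b S: +{b}
  S via S→B: +{b}
  S via S→a c: +{a}
  S: {a,b}  A: {b}  B: {b}
pass 2:
  A via A→S a B: +{a}
  B via B→A b S: +{a}
  S: {a,b}  A: {a,b}  B: {a,b}
pass 3: (no change)
  S: {a,b}  A: {a,b}  B: {a,b}

FOLLOW sets:
FOLLOW(S) := {$}
round 1:
  A→A S: FOLLOW(A) ⊇ FIRST(S) = {a,b}; new: +{a,b}
  A→A S: FOLLOW(S) ⊇ FOLLOW(A) ⊇ {a,b}; new: +{a,b}
  A→S a B: FOLLOW(B) ⊇ FOLLOW(A) ⊇ {a,b}; new: +{a,b}
  S→B: FOLLOW(B) ⊇ FOLLOW(S) ⊇ {$,a,b}; new: +{$}
  S: {$,a,b}  A: {a,b}  B: {$,a,b}
round 2:
  B→B S A: FOLLOW(A) ⊇ FOLLOW(B) ⊇ {$,a,b}; new: +{$}
  S: {$,a,b}  A: {$,a,b}  B: {$,a,b}
round 3: (no change)
  S: {$,a,b}  A: {$,a,b}  B: {$,a,b}

FOLLOW(S) = ["$", "a", "b"]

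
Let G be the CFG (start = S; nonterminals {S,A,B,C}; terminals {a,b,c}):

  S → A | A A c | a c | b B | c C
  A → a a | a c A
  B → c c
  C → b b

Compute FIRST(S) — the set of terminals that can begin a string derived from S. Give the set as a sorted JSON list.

FIRST iteration:
[1]
  A via A→a a: +{a}
  B via B→c c: +{c}
  C via C→b b: +{b}
  S via S→A: +{a}
  S via S→b B: +{b}
  S via S→c C: +{c}
  FIRST[S]={a,b,c}  FIRST[A]={a}  FIRST[B]={c}  FIRST[C]={b}
[2] (stable)
  FIRST[S]={a,b,c}  FIRST[A]={a}  FIRST[B]={c}  FIRST[C]={b}

FIRST(S) = ["a", "b", "c"]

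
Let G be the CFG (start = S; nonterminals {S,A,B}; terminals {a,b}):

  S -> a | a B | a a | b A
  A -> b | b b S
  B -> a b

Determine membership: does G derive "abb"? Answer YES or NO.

Convert to CNF:
  S -> T0 A | T1 B | T1 T1 | a
  A -> T0 X2 | b
  B -> T1 T0
  T0 -> b
  T1 -> a
  X2 -> T0 S

Fill CYK table bottom-up:
  cell(0,0) a: {S,T1}  orig:{S}
  cell(1,1) b: {A,T0}  orig:{A}
  cell(2,2) b: {A,T0}  orig:{A}
  cell(0,1) ab: {B}
  cell(1,2) bb: {S}
  cell(0,2) abb: ∅

S ∉ T[0,2] ⇒ NO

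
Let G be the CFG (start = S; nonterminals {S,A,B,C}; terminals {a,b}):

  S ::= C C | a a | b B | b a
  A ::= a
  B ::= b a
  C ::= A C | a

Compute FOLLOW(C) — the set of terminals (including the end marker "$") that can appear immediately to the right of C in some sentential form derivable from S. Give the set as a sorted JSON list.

FIRST iteration:
round 1:
  A via A→a: +{a}
  B via B→b a: +{b}
  C via C→A C: +{a}
  S via S→C C: +{a}
  S via S→b B: +{b}
  FIRST(S)={a,b}  FIRST(A)={a}  FIRST(B)={b}  FIRST(C)={a}
round 2: (no change)
  FIRST(S)={a,b}  FIRST(A)={a}  FIRST(B)={b}  FIRST(C)={a}

FOLLOW sets:
FOLLOW(S) := {$}
pass 1:
  C→A C: FOLLOW(A) ⊇ FIRST(C) = {a}; new: +{a}
  S→C C: FOLLOW(C) ⊇ FIRST(C) = {a}; new: +{a}
  S→C C: FOLLOW(C) ⊇ FOLLOW(S) ⊇ {$}; new: +{$}
  S→b B: FOLLOW(B) ⊇ FOLLOW(S) ⊇ {$}; new: +{$}
  FOLLOW[S]={$}  FOLLOW[A]={a}  FOLLOW[B]={$}  FOLLOW[C]={$,a}
pass 2: (no change)
  FOLLOW[S]={$}  FOLLOW[A]={a}  FOLLOW[B]={$}  FOLLOW[C]={$,a}

FOLLOW(C) = ["$", "a"]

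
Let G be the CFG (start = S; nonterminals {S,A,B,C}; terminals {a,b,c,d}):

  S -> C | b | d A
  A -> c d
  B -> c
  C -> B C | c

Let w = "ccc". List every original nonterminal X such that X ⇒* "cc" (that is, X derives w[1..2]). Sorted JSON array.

Convert to CNF:
  S -> B C | T1 A | b | c
  A -> T0 T1
  B -> c
  C -> B C | c
  T0 -> c
  T1 -> d

Fill CYK table bottom-up, restricted to cells inside w[1..2]:
  [1..1]={B,C,S,T0}  "c"  orig:{B,C,S}
  [2..2]={B,C,S,T0}  "c"  orig:{B,C,S}
  [1..2]={C,S}  "cc"

Original NTs in T[1,2] deriving "cc": ["C", "S"]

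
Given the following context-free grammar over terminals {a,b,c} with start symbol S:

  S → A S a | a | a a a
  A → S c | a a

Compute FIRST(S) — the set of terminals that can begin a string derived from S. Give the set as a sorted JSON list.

FIRST sets, iterate to fixpoint:
iter 1:
  A via A→a a: +{a}
  S via S→A S a: +{a}
  FIRST(S)={a}  FIRST(A)={a}
iter 2: — fixpoint
  FIRST(S)={a}  FIRST(A)={a}

FIRST(S) = ["a"]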